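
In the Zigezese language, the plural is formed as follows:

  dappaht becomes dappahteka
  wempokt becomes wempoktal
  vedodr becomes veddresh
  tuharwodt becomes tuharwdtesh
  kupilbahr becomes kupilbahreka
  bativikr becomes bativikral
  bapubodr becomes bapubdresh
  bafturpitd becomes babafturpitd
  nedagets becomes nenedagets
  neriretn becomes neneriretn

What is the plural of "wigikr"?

bativikr and bapubodr both end in -r yet inflect differently (bativikral, bapubdresh), so the final letter is not what conditions the rule; the second-to-last letter is.
"wigikr" has second-to-last letter 'k'. The stems whose second-to-last letter is 'k' (wempokt → wempoktal, bativikr → bativikral) add -al.
So wigikr → wigikral.

wigikral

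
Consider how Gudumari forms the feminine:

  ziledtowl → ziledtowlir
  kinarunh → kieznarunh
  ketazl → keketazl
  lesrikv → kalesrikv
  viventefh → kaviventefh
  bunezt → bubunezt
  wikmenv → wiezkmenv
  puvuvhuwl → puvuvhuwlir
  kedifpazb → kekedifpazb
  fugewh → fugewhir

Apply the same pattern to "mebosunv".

meezbosunv

ketazl and ziledtowl both end in -l yet inflect differently (keketazl, ziledtowlir), so the final letter is not what conditions the rule; the second-to-last letter is.
"mebosunv" has second-to-last letter 'n'. The stems whose second-to-last letter is 'n' (kinarunh → kieznarunh, wikmenv → wiezkmenv) insert -ez- after the first vowel.
So mebosunv → meezbosunv.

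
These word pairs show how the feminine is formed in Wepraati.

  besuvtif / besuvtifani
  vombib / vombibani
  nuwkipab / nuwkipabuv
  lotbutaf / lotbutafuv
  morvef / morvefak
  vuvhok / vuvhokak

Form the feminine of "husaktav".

vombib and nuwkipab both end in -b yet inflect differently (vombibani, nuwkipabuv), so the final letter is not what conditions the rule; the last vowel is.
"husaktav" has last vowel 'a'. The stems whose last vowel is 'a' (nuwkipab → nuwkipabuv, lotbutaf → lotbutafuv) add -uv.
So husaktav → husaktavuv.

husaktavuv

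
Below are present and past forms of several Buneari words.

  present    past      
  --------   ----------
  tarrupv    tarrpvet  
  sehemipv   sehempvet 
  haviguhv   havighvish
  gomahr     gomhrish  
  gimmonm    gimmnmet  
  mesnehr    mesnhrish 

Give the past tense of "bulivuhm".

bulivhmish

"bulivuhm" has second-to-last letter 'h'. The stems whose second-to-last letter is 'h' (haviguhv → havighvish, mesnehr → mesnhrish, gomahr → gomhrish) delete the last vowel and add -ish.
The other pattern: stems whose second-to-last letter is 'n' or 'p' delete the last vowel and add -et.
So bulivuhm → bulivhmish.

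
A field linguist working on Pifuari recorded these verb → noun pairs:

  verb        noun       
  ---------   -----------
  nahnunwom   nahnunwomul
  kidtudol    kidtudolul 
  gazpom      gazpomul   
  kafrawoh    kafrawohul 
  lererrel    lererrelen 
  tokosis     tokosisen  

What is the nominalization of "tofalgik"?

kidtudol and lererrel both end in -l yet inflect differently (kidtudolul, lererrelen), so the final letter is not what conditions the rule; the last vowel is.
"tofalgik" has last vowel 'i'. The one such stem in the data (tokosis → tokosisen) adds -en, so the same rule applies.
The other pattern: stems whose last vowel is 'o' add -ul.
So tofalgik → tofalgiken.

tofalgiken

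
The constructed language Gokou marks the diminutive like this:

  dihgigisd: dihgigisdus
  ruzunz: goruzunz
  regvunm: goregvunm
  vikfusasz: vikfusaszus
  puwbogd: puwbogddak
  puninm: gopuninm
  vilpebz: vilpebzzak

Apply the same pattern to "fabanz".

vikfusasz and ruzunz both end in -z yet inflect differently (vikfusaszus, goruzunz), so the final letter is not what conditions the rule; the second-to-last letter is.
"fabanz" has second-to-last letter 'n'. The stems whose second-to-last letter is 'n' (ruzunz → goruzunz, puninm → gopuninm, regvunm → goregvunm) add the prefix go-.
So fabanz → gofabanz.

gofabanz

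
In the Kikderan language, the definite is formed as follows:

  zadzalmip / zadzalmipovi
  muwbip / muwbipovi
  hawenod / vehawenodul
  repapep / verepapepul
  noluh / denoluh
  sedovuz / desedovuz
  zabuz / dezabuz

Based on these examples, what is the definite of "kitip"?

kitipovi

"kitip" has last vowel 'i'. The stems whose last vowel is 'i' (zadzalmip → zadzalmipovi, muwbip → muwbipovi) add -ovi.
The other patterns: stems whose last vowel is 'e' or 'o' add ve- … -ul around the stem; stems whose last vowel is 'u' add the prefix de-.
So kitip → kitipovi.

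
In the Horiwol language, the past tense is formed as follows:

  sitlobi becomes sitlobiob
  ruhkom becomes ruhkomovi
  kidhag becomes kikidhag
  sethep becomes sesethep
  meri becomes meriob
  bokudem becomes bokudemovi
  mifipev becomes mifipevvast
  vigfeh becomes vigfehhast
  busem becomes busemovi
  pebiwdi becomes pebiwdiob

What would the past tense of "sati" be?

satiob

bokudem and sethep both have last vowel 'e' yet inflect differently (bokudemovi, sesethep), so the last vowel is not what conditions the rule; the final letter is.
"sati" ends in -i. The stems ending in -i (sitlobi → sitlobiob, meri → meriob, pebiwdi → pebiwdiob) add -ob.
So sati → satiob.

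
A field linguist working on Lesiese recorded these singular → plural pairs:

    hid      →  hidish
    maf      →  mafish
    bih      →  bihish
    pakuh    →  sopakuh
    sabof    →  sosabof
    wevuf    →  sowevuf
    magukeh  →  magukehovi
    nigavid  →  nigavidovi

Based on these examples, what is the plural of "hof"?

bih and pakuh both end in -h yet inflect differently (bihish, sopakuh), so the final letter is not what conditions the rule; the number of vowels is.
"hof" has 1 vowel. The stems with 1 vowel (hid → hidish, maf → mafish, bih → bihish) add -ish.
So hof → hofish.

hofish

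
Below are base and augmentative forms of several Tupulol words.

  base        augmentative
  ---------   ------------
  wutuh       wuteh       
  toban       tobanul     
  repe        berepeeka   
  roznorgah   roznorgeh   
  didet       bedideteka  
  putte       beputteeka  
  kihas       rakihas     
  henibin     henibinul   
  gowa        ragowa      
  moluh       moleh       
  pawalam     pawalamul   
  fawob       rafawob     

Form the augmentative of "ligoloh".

pawalam and roznorgah both have last vowel 'a' yet inflect differently (pawalamul, roznorgeh), so the last vowel is not what conditions the rule; the final letter is.
"ligoloh" ends in -h. The stems ending in -h (wutuh → wuteh, roznorgah → roznorgeh, moluh → moleh) change the last vowel to 'e'.
So ligoloh → ligoleh.

ligoleh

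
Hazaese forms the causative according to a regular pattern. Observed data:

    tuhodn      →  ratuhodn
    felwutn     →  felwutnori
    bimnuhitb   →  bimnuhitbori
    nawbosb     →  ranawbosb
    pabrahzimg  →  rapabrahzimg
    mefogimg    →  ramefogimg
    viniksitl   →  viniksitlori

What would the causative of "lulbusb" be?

bimnuhitb and nawbosb both end in -b yet inflect differently (bimnuhitbori, ranawbosb), so the final letter is not what conditions the rule; the second-to-last letter is.
"lulbusb" has second-to-last letter 's'. The one such stem in the data (nawbosb → ranawbosb) adds the prefix ra-, so the same rule applies.
So lulbusb → ralulbusb.

ralulbusb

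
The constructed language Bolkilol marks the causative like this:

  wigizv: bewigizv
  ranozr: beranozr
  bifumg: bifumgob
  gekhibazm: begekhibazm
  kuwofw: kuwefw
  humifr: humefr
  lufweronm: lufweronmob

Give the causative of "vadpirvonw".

ranozr and humifr both end in -r yet inflect differently (beranozr, humefr), so the final letter is not what conditions the rule; the second-to-last letter is.
"vadpirvonw" has second-to-last letter 'n'. The one such stem in the data (lufweronm → lufweronmob) adds -ob, so the same rule applies.
So vadpirvonw → vadpirvonwob.

vadpirvonwob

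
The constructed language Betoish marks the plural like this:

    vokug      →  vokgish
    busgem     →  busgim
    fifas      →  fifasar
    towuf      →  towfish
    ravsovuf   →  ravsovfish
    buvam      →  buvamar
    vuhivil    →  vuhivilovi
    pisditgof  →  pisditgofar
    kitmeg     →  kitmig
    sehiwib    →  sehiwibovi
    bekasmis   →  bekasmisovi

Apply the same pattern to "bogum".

"bogum" has last vowel 'u'. The stems whose last vowel is 'u' (ravsovuf → ravsovfish, vokug → vokgish, towuf → towfish) delete the last vowel and add -ish.
The other patterns: stems whose last vowel is 'i' add -ovi; stems whose last vowel is 'e' change the last vowel to 'i'; stems whose last vowel is 'a' or 'o' add -ar.
So bogum → bogmish.

bogmish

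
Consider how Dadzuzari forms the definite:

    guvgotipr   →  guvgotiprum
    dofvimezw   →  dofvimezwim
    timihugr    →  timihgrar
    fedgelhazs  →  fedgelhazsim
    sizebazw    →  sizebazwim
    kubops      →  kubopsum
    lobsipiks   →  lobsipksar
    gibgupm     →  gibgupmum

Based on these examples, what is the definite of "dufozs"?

dufozsim

kubops and fedgelhazs both end in -s yet inflect differently (kubopsum, fedgelhazsim), so the final letter is not what conditions the rule; the second-to-last letter is.
"dufozs" has second-to-last letter 'z'. The stems whose second-to-last letter is 'z' (fedgelhazs → fedgelhazsim, dofvimezw → dofvimezwim, sizebazw → sizebazwim) add -im.
So dufozs → dufozsim.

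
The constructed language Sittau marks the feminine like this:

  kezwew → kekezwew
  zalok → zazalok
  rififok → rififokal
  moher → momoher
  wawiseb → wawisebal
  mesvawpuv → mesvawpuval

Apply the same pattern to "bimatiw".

zalok and rififok both end in -k yet inflect differently (zazalok, rififokal), so the final letter is not what conditions the rule; the number of vowels is.
"bimatiw" has 3 vowels. The stems with 3 vowels (wawiseb → wawisebal, mesvawpuv → mesvawpuval, rififok → rififokal) add -al.
So bimatiw → bimatiwal.

bimatiwal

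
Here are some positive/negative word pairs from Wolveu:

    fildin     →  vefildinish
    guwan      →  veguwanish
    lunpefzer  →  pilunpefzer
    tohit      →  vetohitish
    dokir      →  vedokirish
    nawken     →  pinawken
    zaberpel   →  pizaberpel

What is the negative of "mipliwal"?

nawken and guwan both end in -n yet inflect differently (pinawken, veguwanish), so the final letter is not what conditions the rule; the last vowel is.
"mipliwal" has last vowel 'a'. The one such stem in the data (guwan → veguwanish) adds ve- … -ish around the stem, so the same rule applies.
So mipliwal → vemipliwalish.

vemipliwalish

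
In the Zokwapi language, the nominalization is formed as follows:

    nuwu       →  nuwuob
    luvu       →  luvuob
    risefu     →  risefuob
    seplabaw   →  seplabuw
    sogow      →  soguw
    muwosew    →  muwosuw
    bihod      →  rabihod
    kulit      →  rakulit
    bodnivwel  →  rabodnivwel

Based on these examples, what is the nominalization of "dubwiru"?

sogow and bihod both have last vowel 'o' yet inflect differently (soguw, rabihod), so the last vowel is not what conditions the rule; the final letter is.
"dubwiru" ends in -u. The stems ending in -u (nuwu → nuwuob, luvu → luvuob, risefu → risefuob) add -ob.
So dubwiru → dubwiruob.

dubwiruob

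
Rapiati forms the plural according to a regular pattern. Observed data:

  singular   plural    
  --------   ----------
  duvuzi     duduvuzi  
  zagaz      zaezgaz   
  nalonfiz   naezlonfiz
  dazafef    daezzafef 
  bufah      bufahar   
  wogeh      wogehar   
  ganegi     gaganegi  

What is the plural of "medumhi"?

memedumhi

bufah and zagaz both have last vowel 'a' yet inflect differently (bufahar, zaezgaz), so the last vowel is not what conditions the rule; the final letter is.
"medumhi" ends in -i. The stems ending in -i (ganegi → gaganegi, duvuzi → duduvuzi) repeat the first consonant+vowel as a prefix.
So medumhi → memedumhi.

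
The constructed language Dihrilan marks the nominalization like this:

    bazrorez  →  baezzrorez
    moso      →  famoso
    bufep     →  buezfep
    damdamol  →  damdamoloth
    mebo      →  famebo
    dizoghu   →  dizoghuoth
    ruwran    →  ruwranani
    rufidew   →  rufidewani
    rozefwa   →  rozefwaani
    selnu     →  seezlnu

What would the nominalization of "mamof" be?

dizoghu and selnu both end in -u yet inflect differently (dizoghuoth, seezlnu), so the final letter is not what conditions the rule; the first letter is.
"mamof" begins with m-. The stems beginning with m- (moso → famoso, mebo → famebo) add the prefix fa-.
So mamof → famamof.

famamof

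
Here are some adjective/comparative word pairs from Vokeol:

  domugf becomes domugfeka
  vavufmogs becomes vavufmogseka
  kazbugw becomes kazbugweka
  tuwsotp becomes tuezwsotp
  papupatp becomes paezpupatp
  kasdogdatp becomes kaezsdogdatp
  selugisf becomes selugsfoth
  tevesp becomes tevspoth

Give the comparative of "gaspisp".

domugf and selugisf both end in -f yet inflect differently (domugfeka, selugsfoth), so the final letter is not what conditions the rule; the second-to-last letter is.
"gaspisp" has second-to-last letter 's'. The stems whose second-to-last letter is 's' (selugisf → selugsfoth, tevesp → tevspoth) delete the last vowel and add -oth.
So gaspisp → gaspspoth.

gaspspoth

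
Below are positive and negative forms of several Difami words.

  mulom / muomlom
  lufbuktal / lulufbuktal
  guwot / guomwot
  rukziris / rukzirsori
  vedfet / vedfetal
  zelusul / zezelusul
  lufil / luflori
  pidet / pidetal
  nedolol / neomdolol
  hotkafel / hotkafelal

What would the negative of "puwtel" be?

puwtelal

"puwtel" has last vowel 'e'. The stems whose last vowel is 'e' (vedfet → vedfetal, pidet → pidetal, hotkafel → hotkafelal) add -al.
The other patterns: stems whose last vowel is 'o' insert -om- after the first vowel; stems whose last vowel is 'i' delete the last vowel and add -ori; stems whose last vowel is 'a' or 'u' repeat the first consonant+vowel as a prefix.
So puwtel → puwtelal.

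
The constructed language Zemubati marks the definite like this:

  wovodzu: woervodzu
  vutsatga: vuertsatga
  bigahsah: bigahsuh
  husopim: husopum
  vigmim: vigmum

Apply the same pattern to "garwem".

vutsatga and bigahsah both have last vowel 'a' yet inflect differently (vuertsatga, bigahsuh), so the last vowel is not what conditions the rule; whether the stem ends in a vowel or a consonant is.
"garwem" ends in a consonant. The stems ending in a consonant (bigahsah → bigahsuh, husopim → husopum, vigmim → vigmum) change the last vowel to 'u'.
The other pattern: stems ending in a vowel insert -er- after the first vowel.
So garwem → garwum.

garwum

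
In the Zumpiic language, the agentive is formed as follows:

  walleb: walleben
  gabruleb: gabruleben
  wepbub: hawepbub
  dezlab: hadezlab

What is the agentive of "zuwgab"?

hazuwgab

walleb and wepbub both end in -b yet inflect differently (walleben, hawepbub), so the final letter is not what conditions the rule; the last vowel is.
"zuwgab" has last vowel 'a'. The one such stem in the data (dezlab → hadezlab) adds the prefix ha-, so the same rule applies.
So zuwgab → hazuwgab.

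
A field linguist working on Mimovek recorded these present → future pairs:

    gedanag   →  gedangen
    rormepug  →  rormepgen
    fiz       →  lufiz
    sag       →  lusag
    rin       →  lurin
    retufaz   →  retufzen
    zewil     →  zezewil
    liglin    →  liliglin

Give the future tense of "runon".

rurunon

"runon" has 2 vowels. The stems with 2 vowels (liglin → liliglin, zewil → zezewil) repeat the first consonant+vowel as a prefix.
The other patterns: stems with 1 vowel add the prefix lu-; stems with 3 vowels delete the last vowel and add -en.
So runon → rurunon.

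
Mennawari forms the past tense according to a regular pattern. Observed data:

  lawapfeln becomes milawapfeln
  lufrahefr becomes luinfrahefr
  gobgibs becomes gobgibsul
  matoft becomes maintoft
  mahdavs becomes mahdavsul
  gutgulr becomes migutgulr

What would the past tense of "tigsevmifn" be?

tiingsevmifn

lufrahefr and gutgulr both end in -r yet inflect differently (luinfrahefr, migutgulr), so the final letter is not what conditions the rule; the second-to-last letter is.
"tigsevmifn" has second-to-last letter 'f'. The stems whose second-to-last letter is 'f' (matoft → maintoft, lufrahefr → luinfrahefr) insert -in- after the first vowel.
So tigsevmifn → tiingsevmifn.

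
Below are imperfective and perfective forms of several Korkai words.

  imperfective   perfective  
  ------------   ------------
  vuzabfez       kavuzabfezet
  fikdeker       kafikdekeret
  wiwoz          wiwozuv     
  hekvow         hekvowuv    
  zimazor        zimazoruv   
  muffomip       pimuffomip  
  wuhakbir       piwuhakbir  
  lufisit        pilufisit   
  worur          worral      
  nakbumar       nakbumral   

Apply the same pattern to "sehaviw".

vuzabfez and wiwoz both end in -z yet inflect differently (kavuzabfezet, wiwozuv), so the final letter is not what conditions the rule; the last vowel is.
"sehaviw" has last vowel 'i'. The stems whose last vowel is 'i' (muffomip → pimuffomip, wuhakbir → piwuhakbir, lufisit → pilufisit) add the prefix pi-.
The other patterns: stems whose last vowel is 'e' add ka- … -et around the stem; stems whose last vowel is 'o' add -uv; stems whose last vowel is 'a' or 'u' delete the last vowel and add -al.
So sehaviw → pisehaviw.

pisehaviw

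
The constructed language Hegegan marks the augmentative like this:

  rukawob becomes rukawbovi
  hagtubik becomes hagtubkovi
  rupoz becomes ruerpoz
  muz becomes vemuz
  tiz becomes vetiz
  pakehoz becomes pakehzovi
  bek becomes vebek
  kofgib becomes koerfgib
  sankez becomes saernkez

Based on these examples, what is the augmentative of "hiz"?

vehiz

tiz and sankez both end in -z yet inflect differently (vetiz, saernkez), so the final letter is not what conditions the rule; the number of vowels is.
"hiz" has 1 vowel. The stems with 1 vowel (tiz → vetiz, muz → vemuz, bek → vebek) add the prefix ve-.
The other patterns: stems with 2 vowels insert -er- after the first vowel; stems with 3 vowels delete the last vowel and add -ovi.
So hiz → vehiz.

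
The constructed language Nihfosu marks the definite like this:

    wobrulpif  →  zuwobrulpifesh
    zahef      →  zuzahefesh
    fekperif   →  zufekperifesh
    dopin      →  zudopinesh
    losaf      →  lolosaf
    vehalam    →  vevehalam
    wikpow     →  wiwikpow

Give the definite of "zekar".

zezekar

wobrulpif and losaf both end in -f yet inflect differently (zuwobrulpifesh, lolosaf), so the final letter is not what conditions the rule; the last vowel is.
"zekar" has last vowel 'a'. The stems whose last vowel is 'a' (losaf → lolosaf, vehalam → vevehalam) repeat the first consonant+vowel as a prefix.
The other pattern: stems whose last vowel is 'e' or 'i' add zu- … -esh around the stem.
So zekar → zezekar.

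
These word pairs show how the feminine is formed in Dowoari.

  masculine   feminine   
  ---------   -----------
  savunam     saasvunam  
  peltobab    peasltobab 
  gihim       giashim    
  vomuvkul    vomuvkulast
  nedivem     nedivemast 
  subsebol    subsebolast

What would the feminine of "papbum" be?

savunam and nedivem both end in -m yet inflect differently (saasvunam, nedivemast), so the final letter is not what conditions the rule; the last vowel is.
"papbum" has last vowel 'u'. The one such stem in the data (vomuvkul → vomuvkulast) adds -ast, so the same rule applies.
The other pattern: stems whose last vowel is 'a' or 'i' insert -as- after the first vowel.
So papbum → papbumast.

papbumast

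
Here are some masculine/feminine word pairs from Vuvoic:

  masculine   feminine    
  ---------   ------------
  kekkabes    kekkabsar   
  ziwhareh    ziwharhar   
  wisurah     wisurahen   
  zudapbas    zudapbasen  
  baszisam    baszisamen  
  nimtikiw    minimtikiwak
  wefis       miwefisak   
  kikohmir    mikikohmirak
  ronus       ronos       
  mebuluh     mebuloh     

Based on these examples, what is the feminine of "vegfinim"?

ziwhareh and wisurah both end in -h yet inflect differently (ziwharhar, wisurahen), so the final letter is not what conditions the rule; the last vowel is.
"vegfinim" has last vowel 'i'. The stems whose last vowel is 'i' (nimtikiw → minimtikiwak, wefis → miwefisak, kikohmir → mikikohmirak) add mi- … -ak around the stem.
The other patterns: stems whose last vowel is 'e' delete the last vowel and add -ar; stems whose last vowel is 'a' add -en; stems whose last vowel is 'u' change the last vowel to 'o'.
So vegfinim → mivegfinimak.

mivegfinimak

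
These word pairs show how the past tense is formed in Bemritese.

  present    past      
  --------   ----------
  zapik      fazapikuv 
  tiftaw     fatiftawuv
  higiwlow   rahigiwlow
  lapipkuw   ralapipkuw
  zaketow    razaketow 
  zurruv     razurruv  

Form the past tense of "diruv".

radiruv

tiftaw and higiwlow both end in -w yet inflect differently (fatiftawuv, rahigiwlow), so the final letter is not what conditions the rule; the last vowel is.
"diruv" has last vowel 'u'. The stems whose last vowel is 'u' (lapipkuw → ralapipkuw, zurruv → razurruv) add the prefix ra-.
The other pattern: stems whose last vowel is 'a' or 'i' add fa- … -uv around the stem.
So diruv → radiruv.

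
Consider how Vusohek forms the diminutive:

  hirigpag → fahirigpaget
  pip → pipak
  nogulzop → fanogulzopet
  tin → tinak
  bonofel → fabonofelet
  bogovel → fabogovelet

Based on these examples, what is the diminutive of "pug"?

pip and nogulzop both end in -p yet inflect differently (pipak, fanogulzopet), so the final letter is not what conditions the rule; the number of vowels is.
"pug" has 1 vowel. The stems with 1 vowel (pip → pipak, tin → tinak) add -ak.
So pug → pugak.

pugak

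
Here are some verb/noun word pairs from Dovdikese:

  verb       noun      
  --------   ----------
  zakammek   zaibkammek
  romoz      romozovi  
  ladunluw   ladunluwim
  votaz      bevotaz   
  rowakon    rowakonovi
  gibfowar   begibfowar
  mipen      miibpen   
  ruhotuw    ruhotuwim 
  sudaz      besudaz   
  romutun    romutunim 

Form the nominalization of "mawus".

mipen and rowakon both end in -n yet inflect differently (miibpen, rowakonovi), so the final letter is not what conditions the rule; the last vowel is.
"mawus" has last vowel 'u'. The stems whose last vowel is 'u' (ruhotuw → ruhotuwim, romutun → romutunim, ladunluw → ladunluwim) add -im.
The other patterns: stems whose last vowel is 'e' insert -ib- after the first vowel; stems whose last vowel is 'o' add -ovi; stems whose last vowel is 'a' add the prefix be-.
So mawus → mawusim.

mawusim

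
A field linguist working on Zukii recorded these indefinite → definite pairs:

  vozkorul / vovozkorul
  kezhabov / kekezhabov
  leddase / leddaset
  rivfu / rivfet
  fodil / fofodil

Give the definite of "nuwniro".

rivfu and vozkorul both have last vowel 'u' yet inflect differently (rivfet, vovozkorul), so the last vowel is not what conditions the rule; whether the stem ends in a vowel or a consonant is.
"nuwniro" ends in a vowel. The stems ending in a vowel (rivfu → rivfet, leddase → leddaset) drop the final letter and add -et.
So nuwniro → nuwniret.

nuwniret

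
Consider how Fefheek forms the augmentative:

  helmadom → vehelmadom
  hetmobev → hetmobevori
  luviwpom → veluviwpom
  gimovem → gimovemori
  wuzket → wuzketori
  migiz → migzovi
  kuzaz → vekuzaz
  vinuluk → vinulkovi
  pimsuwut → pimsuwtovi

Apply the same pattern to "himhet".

himhetori

pimsuwut and wuzket both end in -t yet inflect differently (pimsuwtovi, wuzketori), so the final letter is not what conditions the rule; the last vowel is.
"himhet" has last vowel 'e'. The stems whose last vowel is 'e' (wuzket → wuzketori, gimovem → gimovemori, hetmobev → hetmobevori) add -ori.
So himhet → himhetori.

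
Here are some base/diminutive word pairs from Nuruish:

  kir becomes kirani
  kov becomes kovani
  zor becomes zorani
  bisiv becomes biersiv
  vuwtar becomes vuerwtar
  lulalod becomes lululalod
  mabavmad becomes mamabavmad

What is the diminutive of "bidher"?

"bidher" has 2 vowels. The stems with 2 vowels (bisiv → biersiv, vuwtar → vuerwtar) insert -er- after the first vowel.
The other patterns: stems with 1 vowel add -ani; stems with 3 vowels repeat the first consonant+vowel as a prefix.
So bidher → bierdher.

bierdher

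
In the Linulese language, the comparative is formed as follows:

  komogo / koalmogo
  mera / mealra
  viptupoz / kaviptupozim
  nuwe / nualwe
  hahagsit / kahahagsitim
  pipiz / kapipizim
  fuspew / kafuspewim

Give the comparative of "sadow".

"sadow" ends in a consonant. The stems ending in a consonant (fuspew → kafuspewim, viptupoz → kaviptupozim, pipiz → kapipizim) add ka- … -im around the stem.
So sadow → kasadowim.

kasadowim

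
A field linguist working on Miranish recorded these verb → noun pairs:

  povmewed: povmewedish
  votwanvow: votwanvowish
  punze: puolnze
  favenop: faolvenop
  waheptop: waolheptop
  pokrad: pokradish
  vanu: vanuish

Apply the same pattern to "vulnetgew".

vulnetgewish

"vulnetgew" ends in -w. The one such stem in the data (votwanvow → votwanvowish) adds -ish, so the same rule applies.
So vulnetgew → vulnetgewish.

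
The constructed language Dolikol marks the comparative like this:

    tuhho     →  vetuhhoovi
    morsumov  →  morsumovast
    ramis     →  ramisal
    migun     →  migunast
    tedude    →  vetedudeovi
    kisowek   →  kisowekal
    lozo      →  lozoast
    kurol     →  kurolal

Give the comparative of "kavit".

kavital

"kavit" begins with k-. The stems beginning with k- (kisowek → kisowekal, kurol → kurolal) add -al.
The other patterns: stems beginning with t- add ve- … -ovi around the stem; stems beginning with l- or m- add -ast.
So kavit → kavital.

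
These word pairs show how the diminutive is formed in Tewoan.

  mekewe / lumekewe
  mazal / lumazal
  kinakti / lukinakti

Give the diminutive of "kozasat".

lukozasat

Every pair shown (mekewe → lumekewe, mazal → lumazal, kinakti → lukinakti) follows the same rule: add the prefix lu-.
So kozasat → lukozasat.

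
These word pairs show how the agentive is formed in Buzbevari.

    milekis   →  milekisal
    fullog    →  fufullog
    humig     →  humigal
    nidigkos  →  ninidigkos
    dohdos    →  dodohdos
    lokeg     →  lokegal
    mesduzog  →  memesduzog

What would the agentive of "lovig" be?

nidigkos and milekis both end in -s yet inflect differently (ninidigkos, milekisal), so the final letter is not what conditions the rule; the last vowel is.
"lovig" has last vowel 'i'. The stems whose last vowel is 'i' (milekis → milekisal, humig → humigal) add -al.
The other pattern: stems whose last vowel is 'o' repeat the first consonant+vowel as a prefix.
So lovig → lovigal.

lovigal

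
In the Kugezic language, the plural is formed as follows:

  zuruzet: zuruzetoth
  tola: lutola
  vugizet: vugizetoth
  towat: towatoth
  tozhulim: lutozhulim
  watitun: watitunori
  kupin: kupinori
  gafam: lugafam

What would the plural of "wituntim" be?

"wituntim" ends in -m. The stems ending in -m (gafam → lugafam, tozhulim → lutozhulim) add the prefix lu-.
So wituntim → luwituntim.

luwituntim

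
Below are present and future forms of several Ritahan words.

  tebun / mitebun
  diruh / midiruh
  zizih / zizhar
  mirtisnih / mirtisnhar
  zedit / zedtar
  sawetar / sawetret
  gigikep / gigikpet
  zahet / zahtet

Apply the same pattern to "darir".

diruh and zizih both end in -h yet inflect differently (midiruh, zizhar), so the final letter is not what conditions the rule; the last vowel is.
"darir" has last vowel 'i'. The stems whose last vowel is 'i' (zizih → zizhar, mirtisnih → mirtisnhar, zedit → zedtar) delete the last vowel and add -ar.
The other patterns: stems whose last vowel is 'u' add the prefix mi-; stems whose last vowel is 'a' or 'e' delete the last vowel and add -et.
So darir → darrar.

darrar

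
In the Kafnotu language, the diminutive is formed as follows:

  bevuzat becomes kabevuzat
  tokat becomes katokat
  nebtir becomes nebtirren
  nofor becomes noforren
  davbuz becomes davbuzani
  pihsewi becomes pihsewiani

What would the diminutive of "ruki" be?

rukiani

nebtir and pihsewi both have last vowel 'i' yet inflect differently (nebtirren, pihsewiani), so the last vowel is not what conditions the rule; the final letter is.
"ruki" ends in -i. The one such stem in the data (pihsewi → pihsewiani) adds -ani, so the same rule applies.
The other patterns: stems ending in -t add the prefix ka-; stems ending in -r double the final consonant and add -en.
So ruki → rukiani.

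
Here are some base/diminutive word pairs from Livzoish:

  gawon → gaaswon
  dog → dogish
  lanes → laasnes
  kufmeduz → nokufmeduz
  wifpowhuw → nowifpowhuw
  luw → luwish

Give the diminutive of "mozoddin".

"mozoddin" has 3 vowels. The stems with 3 vowels (wifpowhuw → nowifpowhuw, kufmeduz → nokufmeduz) add the prefix no-.
The other patterns: stems with 1 vowel add -ish; stems with 2 vowels insert -as- after the first vowel.
So mozoddin → nomozoddin.

nomozoddin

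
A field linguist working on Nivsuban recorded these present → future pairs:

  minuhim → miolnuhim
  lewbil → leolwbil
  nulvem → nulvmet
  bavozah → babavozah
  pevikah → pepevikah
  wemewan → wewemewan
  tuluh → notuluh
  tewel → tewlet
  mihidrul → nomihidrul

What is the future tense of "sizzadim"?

"sizzadim" has last vowel 'i'. The stems whose last vowel is 'i' (minuhim → miolnuhim, lewbil → leolwbil) insert -ol- after the first vowel.
So sizzadim → siolzzadim.

siolzzadim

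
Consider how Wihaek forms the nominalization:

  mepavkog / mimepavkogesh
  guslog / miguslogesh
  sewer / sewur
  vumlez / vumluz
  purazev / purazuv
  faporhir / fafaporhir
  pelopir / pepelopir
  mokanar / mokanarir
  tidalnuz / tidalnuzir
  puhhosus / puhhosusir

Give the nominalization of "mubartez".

sewer and faporhir both end in -r yet inflect differently (sewur, fafaporhir), so the final letter is not what conditions the rule; the last vowel is.
"mubartez" has last vowel 'e'. The stems whose last vowel is 'e' (sewer → sewur, vumlez → vumluz, purazev → purazuv) change the last vowel to 'u'.
The other patterns: stems whose last vowel is 'o' add mi- … -esh around the stem; stems whose last vowel is 'i' repeat the first consonant+vowel as a prefix; stems whose last vowel is 'a' or 'u' add -ir.
So mubartez → mubartuz.

mubartuz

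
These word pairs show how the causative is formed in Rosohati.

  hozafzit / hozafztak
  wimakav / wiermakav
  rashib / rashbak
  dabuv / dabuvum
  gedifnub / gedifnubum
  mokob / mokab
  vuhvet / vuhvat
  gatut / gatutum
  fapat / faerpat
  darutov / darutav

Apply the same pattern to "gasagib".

fapat and vuhvet both end in -t yet inflect differently (faerpat, vuhvat), so the final letter is not what conditions the rule; the last vowel is.
"gasagib" has last vowel 'i'. The stems whose last vowel is 'i' (hozafzit → hozafztak, rashib → rashbak) delete the last vowel and add -ak.
The other patterns: stems whose last vowel is 'a' insert -er- after the first vowel; stems whose last vowel is 'e' or 'o' change the last vowel to 'a'; stems whose last vowel is 'u' add -um.
So gasagib → gasagbak.

gasagbak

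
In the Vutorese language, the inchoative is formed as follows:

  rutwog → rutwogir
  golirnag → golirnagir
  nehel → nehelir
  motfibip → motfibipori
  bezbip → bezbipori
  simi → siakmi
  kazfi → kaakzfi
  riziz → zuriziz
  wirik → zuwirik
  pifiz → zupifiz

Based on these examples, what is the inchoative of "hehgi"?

motfibip and simi both have last vowel 'i' yet inflect differently (motfibipori, siakmi), so the last vowel is not what conditions the rule; the final letter is.
"hehgi" ends in -i. The stems ending in -i (simi → siakmi, kazfi → kaakzfi) insert -ak- after the first vowel.
So hehgi → heakhgi.

heakhgi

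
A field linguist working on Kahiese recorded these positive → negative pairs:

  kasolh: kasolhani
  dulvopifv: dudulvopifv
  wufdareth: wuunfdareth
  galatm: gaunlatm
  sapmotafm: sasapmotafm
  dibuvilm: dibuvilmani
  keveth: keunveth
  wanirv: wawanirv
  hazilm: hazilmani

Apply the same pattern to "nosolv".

nosolvani

"nosolv" has second-to-last letter 'l'. The stems whose second-to-last letter is 'l' (kasolh → kasolhani, hazilm → hazilmani, dibuvilm → dibuvilmani) add -ani.
So nosolv → nosolvani.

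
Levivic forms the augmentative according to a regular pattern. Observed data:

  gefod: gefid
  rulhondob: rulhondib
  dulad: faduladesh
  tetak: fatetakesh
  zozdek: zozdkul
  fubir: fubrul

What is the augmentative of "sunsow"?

gefod and dulad both end in -d yet inflect differently (gefid, faduladesh), so the final letter is not what conditions the rule; the last vowel is.
"sunsow" has last vowel 'o'. The stems whose last vowel is 'o' (gefod → gefid, rulhondob → rulhondib) change the last vowel to 'i'.
The other patterns: stems whose last vowel is 'a' add fa- … -esh around the stem; stems whose last vowel is 'e' or 'i' delete the last vowel and add -ul.
So sunsow → sunsiw.

sunsiw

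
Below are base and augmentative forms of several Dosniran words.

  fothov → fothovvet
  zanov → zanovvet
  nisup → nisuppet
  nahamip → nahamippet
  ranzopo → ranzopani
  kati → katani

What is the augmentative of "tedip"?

zanov and ranzopo both have last vowel 'o' yet inflect differently (zanovvet, ranzopani), so the last vowel is not what conditions the rule; whether the stem ends in a vowel or a consonant is.
"tedip" ends in a consonant. The stems ending in a consonant (nisup → nisuppet, zanov → zanovvet, fothov → fothovvet) double the final consonant and add -et.
The other pattern: stems ending in a vowel drop the final letter and add -ani.
So tedip → tedippet.

tedippet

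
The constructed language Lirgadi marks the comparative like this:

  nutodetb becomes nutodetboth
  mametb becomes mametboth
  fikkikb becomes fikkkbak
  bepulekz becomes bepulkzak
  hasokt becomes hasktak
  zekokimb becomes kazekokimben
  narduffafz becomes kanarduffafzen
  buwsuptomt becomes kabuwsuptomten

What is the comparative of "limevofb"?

"limevofb" has second-to-last letter 'f'. The one such stem in the data (narduffafz → kanarduffafzen) adds ka- … -en around the stem, so the same rule applies.
The other patterns: stems whose second-to-last letter is 't' add -oth; stems whose second-to-last letter is 'k' delete the last vowel and add -ak.
So limevofb → kalimevofben.

kalimevofben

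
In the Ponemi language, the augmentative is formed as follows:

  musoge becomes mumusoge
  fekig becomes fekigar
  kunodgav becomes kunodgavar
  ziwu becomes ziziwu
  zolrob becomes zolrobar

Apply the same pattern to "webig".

webigar

"webig" ends in a consonant. The stems ending in a consonant (fekig → fekigar, zolrob → zolrobar, kunodgav → kunodgavar) add -ar.
So webig → webigar.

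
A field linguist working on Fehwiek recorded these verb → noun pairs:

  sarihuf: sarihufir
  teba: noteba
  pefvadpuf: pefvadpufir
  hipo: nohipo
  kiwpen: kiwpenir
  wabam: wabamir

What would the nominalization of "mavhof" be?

mavhofir

"mavhof" ends in a consonant. The stems ending in a consonant (pefvadpuf → pefvadpufir, wabam → wabamir, sarihuf → sarihufir) add -ir.
So mavhof → mavhofir.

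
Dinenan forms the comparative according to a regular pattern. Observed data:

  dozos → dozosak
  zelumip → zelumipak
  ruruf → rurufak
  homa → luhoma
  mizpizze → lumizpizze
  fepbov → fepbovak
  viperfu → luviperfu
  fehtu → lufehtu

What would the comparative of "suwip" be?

fehtu and ruruf both have last vowel 'u' yet inflect differently (lufehtu, rurufak), so the last vowel is not what conditions the rule; whether the stem ends in a vowel or a consonant is.
"suwip" ends in a consonant. The stems ending in a consonant (ruruf → rurufak, fepbov → fepbovak, dozos → dozosak) add -ak.
So suwip → suwipak.

suwipak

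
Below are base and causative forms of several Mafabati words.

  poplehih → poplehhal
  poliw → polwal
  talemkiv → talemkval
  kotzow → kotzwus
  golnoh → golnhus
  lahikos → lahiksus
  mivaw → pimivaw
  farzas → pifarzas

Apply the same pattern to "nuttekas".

pinuttekas

poliw and kotzow both end in -w yet inflect differently (polwal, kotzwus), so the final letter is not what conditions the rule; the last vowel is.
"nuttekas" has last vowel 'a'. The stems whose last vowel is 'a' (mivaw → pimivaw, farzas → pifarzas) add the prefix pi-.
The other patterns: stems whose last vowel is 'i' delete the last vowel and add -al; stems whose last vowel is 'o' delete the last vowel and add -us.
So nuttekas → pinuttekas.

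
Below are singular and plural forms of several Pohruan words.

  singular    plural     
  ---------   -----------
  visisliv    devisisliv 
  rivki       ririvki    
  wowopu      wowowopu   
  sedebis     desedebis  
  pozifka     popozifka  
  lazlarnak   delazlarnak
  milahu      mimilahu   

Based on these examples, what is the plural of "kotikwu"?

"kotikwu" ends in a vowel. The stems ending in a vowel (milahu → mimilahu, wowopu → wowowopu, pozifka → popozifka) repeat the first consonant+vowel as a prefix.
The other pattern: stems ending in a consonant add the prefix de-.
So kotikwu → kokotikwu.

kokotikwu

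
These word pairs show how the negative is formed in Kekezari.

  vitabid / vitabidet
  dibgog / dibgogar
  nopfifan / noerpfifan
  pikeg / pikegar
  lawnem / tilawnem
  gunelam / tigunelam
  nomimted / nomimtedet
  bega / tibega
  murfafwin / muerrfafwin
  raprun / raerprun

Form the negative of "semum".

tisemum

"semum" ends in -m. The stems ending in -m (gunelam → tigunelam, lawnem → tilawnem) add the prefix ti-.
So semum → tisemum.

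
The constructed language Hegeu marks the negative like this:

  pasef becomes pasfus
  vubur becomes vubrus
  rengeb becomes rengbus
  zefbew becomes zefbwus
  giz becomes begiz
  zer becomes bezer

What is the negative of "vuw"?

bevuw

vubur and zer both end in -r yet inflect differently (vubrus, bezer), so the final letter is not what conditions the rule; the number of vowels is.
"vuw" has 1 vowel. The stems with 1 vowel (giz → begiz, zer → bezer) add the prefix be-.
The other pattern: stems with 2 vowels delete the last vowel and add -us.
So vuw → bevuw.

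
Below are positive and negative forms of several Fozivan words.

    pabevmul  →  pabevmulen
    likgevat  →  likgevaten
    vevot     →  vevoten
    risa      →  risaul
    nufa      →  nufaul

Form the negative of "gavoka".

"gavoka" ends in a vowel. The stems ending in a vowel (risa → risaul, nufa → nufaul) add -ul.
So gavoka → gavokaul.

gavokaul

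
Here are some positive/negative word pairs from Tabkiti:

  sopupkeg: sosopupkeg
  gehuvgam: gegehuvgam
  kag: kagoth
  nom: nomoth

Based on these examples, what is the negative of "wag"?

sopupkeg and kag both end in -g yet inflect differently (sosopupkeg, kagoth), so the final letter is not what conditions the rule; the number of vowels is.
"wag" has 1 vowel. The stems with 1 vowel (kag → kagoth, nom → nomoth) add -oth.
So wag → wagoth.

wagoth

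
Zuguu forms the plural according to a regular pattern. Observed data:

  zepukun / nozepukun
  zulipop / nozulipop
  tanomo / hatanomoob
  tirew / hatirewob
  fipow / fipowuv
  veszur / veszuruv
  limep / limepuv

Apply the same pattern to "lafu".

tirew and fipow both end in -w yet inflect differently (hatirewob, fipowuv), so the final letter is not what conditions the rule; the first letter is.
"lafu" begins with l-. The one such stem in the data (limep → limepuv) adds -uv, so the same rule applies.
The other patterns: stems beginning with z- add the prefix no-; stems beginning with t- add ha- … -ob around the stem.
So lafu → lafuuv.

lafuuv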